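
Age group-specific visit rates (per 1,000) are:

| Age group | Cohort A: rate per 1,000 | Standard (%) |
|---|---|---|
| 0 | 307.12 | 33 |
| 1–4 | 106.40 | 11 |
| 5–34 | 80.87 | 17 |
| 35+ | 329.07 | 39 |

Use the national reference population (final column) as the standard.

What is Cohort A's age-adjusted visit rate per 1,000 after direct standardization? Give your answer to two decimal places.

Standard weights: 0.33, 0.11, 0.17, 0.39.
Standardized rate: 0.3300×307.12 + 0.1100×106.40 + 0.1700×80.87 + 0.3900×329.07 = 255.1388 per 1,000.

255.14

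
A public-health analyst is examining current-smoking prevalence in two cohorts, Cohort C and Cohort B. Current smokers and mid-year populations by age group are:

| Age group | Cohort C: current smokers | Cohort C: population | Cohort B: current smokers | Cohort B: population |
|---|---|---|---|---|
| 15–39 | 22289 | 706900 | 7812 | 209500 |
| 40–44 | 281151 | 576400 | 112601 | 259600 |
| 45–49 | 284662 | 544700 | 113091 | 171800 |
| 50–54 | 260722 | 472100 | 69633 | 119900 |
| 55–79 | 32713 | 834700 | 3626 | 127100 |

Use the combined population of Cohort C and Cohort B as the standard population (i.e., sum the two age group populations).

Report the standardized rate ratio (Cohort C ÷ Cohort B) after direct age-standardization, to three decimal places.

Age-specific rates per 1000 for Cohort C: 31.531, 487.771, 522.603, 552.260, 39.191.
For Cohort B: 37.289, 433.748, 658.271, 580.759, 28.529.
Combined standard total = 4022700; weights = 0.2278, 0.2078, 0.1781, 0.1472, 0.2391.
Cohort C: 0.2278×31.531 + 0.2078×487.771 + 0.1781×522.603 + 0.1472×552.260 + 0.2391×39.191 = 292.2784 per 1000.
Cohort B: 0.2278×37.289 + 0.2078×433.748 + 0.1781×658.271 + 0.1472×580.759 + 0.2391×28.529 = 308.1722 per 1000.
Ratio = 292.2784 ÷ 308.1722 = 0.94843.

0.948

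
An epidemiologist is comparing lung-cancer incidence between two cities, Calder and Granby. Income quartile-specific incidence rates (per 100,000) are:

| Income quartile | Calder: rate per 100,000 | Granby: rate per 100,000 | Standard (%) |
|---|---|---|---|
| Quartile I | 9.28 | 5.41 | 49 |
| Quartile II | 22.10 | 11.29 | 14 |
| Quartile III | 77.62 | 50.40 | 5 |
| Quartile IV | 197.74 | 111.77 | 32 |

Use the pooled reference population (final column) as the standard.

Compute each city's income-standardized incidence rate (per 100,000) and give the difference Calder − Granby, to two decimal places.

Standard weights: 0.49, 0.14, 0.05, 0.32.
Calder: 0.4900×9.28 + 0.1400×22.10 + 0.0500×77.62 + 0.3200×197.74 = 74.7990 per 100,000.
Granby: 0.4900×5.41 + 0.1400×11.29 + 0.0500×50.40 + 0.3200×111.77 = 42.5179 per 100,000.
Difference = 74.7990 − 42.5179 = 32.2811.

32.28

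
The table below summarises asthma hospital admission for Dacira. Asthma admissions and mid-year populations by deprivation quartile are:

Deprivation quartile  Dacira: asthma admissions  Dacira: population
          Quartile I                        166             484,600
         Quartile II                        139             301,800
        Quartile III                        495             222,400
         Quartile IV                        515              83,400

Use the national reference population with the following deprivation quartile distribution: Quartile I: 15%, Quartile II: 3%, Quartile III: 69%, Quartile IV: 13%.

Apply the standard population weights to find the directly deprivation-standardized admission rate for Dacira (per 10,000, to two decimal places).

Deprivation-specific rates per 10,000 for Dacira: 3.43, 4.61, 22.26, 61.75.
Standard weights: 0.15, 0.03, 0.69, 0.13.
Standardized rate: 0.1500×3.43 + 0.0300×4.61 + 0.6900×22.26 + 0.1300×61.75 = 24.0370 per 10,000.

24.04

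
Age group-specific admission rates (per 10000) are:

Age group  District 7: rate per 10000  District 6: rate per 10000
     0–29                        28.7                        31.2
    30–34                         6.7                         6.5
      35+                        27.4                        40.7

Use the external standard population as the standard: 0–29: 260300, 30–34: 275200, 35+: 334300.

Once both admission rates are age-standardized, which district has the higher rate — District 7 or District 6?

District 6

Standard total = 869800; weights = 0.2993, 0.3164, 0.3843.
District 7: 0.2993×28.7 + 0.3164×6.7 + 0.3843×27.4 = 21.2397 per 10000.
District 6: 0.2993×31.2 + 0.3164×6.5 + 0.3843×40.7 = 27.0363 per 10000.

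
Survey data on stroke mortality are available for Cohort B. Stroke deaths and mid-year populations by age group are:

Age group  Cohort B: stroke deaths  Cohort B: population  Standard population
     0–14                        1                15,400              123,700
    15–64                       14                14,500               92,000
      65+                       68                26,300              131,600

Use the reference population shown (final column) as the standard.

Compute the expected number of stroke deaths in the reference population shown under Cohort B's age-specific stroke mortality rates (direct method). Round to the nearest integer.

Age-specific rates per 100,000 for Cohort B: 6.49, 96.55, 258.56.
Expected stroke deaths = Σ (standard pop × age-specific rate ÷ 100,000)
= 123,700×6.49/100,000 + 92,000×96.55/100,000 + 131,600×258.56/100,000
= 8.03 + 88.83 + 340.26 = 437.12.

437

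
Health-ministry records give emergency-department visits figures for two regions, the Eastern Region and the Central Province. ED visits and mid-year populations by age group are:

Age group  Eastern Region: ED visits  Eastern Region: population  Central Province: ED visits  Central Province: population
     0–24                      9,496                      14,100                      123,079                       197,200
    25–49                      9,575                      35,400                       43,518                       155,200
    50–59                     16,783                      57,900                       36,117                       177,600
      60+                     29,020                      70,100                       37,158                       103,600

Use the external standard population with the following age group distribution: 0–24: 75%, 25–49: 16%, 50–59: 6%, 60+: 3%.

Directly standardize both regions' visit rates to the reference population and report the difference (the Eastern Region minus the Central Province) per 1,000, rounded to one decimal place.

42.3

Age-specific rates per 1,000 for the Eastern Region: 673.475, 270.480, 289.862, 413.980.
For the Central Province: 624.133, 280.399, 203.361, 358.668.
Standard weights: 0.75, 0.16, 0.06, 0.03.
The Eastern Region: 0.7500×673.475 + 0.1600×270.480 + 0.0600×289.862 + 0.0300×413.980 = 578.1943 per 1,000.
The Central Province: 0.7500×624.133 + 0.1600×280.399 + 0.0600×203.361 + 0.0300×358.668 = 535.9253 per 1,000.
Difference = 578.1943 − 535.9253 = 42.2690.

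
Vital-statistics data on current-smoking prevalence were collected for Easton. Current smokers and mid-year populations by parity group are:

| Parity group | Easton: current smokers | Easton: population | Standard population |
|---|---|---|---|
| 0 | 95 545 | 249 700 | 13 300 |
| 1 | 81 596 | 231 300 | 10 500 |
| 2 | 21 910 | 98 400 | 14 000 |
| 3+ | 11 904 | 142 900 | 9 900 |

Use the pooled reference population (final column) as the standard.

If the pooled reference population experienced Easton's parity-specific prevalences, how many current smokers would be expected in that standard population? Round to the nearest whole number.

12735

Parity-specific rates per 1 000 for Easton: 382.639, 352.771, 222.663, 83.303.
Expected current smokers = Σ (standard pop × parity-specific rate ÷ 1 000)
= 13 300×382.639/1 000 + 10 500×352.771/1 000 + 14 000×222.663/1 000 + 9 900×83.303/1 000
= 5089.10 + 3704.10 + 3117.28 + 824.70 = 12735.18.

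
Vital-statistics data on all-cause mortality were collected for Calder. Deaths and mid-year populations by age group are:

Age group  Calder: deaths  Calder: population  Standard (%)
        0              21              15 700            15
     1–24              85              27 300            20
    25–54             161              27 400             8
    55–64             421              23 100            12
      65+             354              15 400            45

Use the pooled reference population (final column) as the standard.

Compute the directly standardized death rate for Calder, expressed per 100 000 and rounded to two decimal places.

1382.46

Age-specific rates per 100 000 for Calder: 133.76, 311.36, 587.59, 1822.51, 2298.70.
Standard weights: 0.15, 0.20, 0.08, 0.12, 0.45.
Standardized rate: 0.1500×133.76 + 0.2000×311.36 + 0.0800×587.59 + 0.1200×1822.51 + 0.4500×2298.70 = 1382.4589 per 100 000.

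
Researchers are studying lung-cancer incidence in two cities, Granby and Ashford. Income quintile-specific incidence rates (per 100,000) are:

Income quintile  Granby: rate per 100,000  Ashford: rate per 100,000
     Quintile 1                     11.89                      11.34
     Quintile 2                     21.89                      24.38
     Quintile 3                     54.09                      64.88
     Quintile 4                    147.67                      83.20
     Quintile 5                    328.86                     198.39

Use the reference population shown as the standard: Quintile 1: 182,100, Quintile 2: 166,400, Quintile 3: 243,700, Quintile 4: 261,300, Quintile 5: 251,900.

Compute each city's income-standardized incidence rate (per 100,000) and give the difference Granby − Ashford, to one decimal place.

Standard total = 1,105,400; weights = 0.1647, 0.1505, 0.2205, 0.2364, 0.2279.
Granby: 0.1647×11.89 + 0.1505×21.89 + 0.2205×54.09 + 0.2364×147.67 + 0.2279×328.86 = 127.0268 per 100,000.
Ashford: 0.1647×11.34 + 0.1505×24.38 + 0.2205×64.88 + 0.2364×83.20 + 0.2279×198.39 = 84.7184 per 100,000.
Difference = 127.0268 − 84.7184 = 42.3084.

42.3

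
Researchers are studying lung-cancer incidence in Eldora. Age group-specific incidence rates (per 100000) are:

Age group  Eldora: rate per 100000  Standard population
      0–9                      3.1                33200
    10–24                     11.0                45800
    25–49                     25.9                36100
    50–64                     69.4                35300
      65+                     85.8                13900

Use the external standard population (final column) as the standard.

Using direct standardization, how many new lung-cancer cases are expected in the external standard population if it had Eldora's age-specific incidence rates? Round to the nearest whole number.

Expected new lung-cancer cases = Σ (standard pop × age-specific rate ÷ 100000)
= 33200×3.1/100000 + 45800×11.0/100000 + 36100×25.9/100000 + 35300×69.4/100000 + 13900×85.8/100000
= 1.03 + 5.04 + 9.35 + 24.50 + 11.93 = 51.84.

52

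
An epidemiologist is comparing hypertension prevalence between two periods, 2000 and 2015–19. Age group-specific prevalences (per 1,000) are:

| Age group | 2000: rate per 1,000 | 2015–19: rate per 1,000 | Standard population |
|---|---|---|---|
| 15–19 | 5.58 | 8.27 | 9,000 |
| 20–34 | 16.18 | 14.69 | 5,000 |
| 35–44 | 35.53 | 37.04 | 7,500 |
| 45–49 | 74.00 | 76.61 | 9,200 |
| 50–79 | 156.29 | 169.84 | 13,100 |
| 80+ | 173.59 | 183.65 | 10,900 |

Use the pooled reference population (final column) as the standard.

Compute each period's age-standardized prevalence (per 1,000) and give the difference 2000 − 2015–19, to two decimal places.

-6.20

Standard total = 54,700; weights = 0.1645, 0.0914, 0.1371, 0.1682, 0.2395, 0.1993.
2000: 0.1645×5.58 + 0.0914×16.18 + 0.1371×35.53 + 0.1682×74.00 + 0.2395×156.29 + 0.1993×173.59 = 91.7354 per 1,000.
2015–19: 0.1645×8.27 + 0.0914×14.69 + 0.1371×37.04 + 0.1682×76.61 + 0.2395×169.84 + 0.1993×183.65 = 97.9375 per 1,000.
Difference = 91.7354 − 97.9375 = -6.2021.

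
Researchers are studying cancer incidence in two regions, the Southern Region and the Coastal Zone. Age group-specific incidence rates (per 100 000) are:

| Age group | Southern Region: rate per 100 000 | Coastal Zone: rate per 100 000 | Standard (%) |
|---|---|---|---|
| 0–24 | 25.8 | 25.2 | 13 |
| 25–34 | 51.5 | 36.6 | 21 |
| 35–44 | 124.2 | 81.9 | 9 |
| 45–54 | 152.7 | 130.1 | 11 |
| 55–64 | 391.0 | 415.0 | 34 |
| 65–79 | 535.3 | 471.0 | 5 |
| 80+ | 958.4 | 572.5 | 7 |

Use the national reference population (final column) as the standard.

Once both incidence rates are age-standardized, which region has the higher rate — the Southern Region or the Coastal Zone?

Standard weights: 0.13, 0.21, 0.09, 0.11, 0.34, 0.05, 0.07.
The Southern Region: 0.1300×25.8 + 0.2100×51.5 + 0.0900×124.2 + 0.1100×152.7 + 0.3400×391.0 + 0.0500×535.3 + 0.0700×958.4 = 268.9370 per 100 000.
The Coastal Zone: 0.1300×25.2 + 0.2100×36.6 + 0.0900×81.9 + 0.1100×130.1 + 0.3400×415.0 + 0.0500×471.0 + 0.0700×572.5 = 237.3690 per 100 000.

Southern Region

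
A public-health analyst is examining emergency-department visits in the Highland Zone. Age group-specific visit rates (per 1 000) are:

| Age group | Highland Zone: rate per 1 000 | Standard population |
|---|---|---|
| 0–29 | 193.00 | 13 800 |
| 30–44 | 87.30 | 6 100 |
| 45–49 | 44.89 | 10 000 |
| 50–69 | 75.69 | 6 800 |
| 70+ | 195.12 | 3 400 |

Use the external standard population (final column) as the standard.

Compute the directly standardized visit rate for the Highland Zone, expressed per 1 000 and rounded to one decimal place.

120.3

Standard total = 40 100; weights = 0.3441, 0.1521, 0.2494, 0.1696, 0.0848.
Standardized rate: 0.3441×193.00 + 0.1521×87.30 + 0.2494×44.89 + 0.1696×75.69 + 0.0848×195.12 = 120.2726 per 1 000.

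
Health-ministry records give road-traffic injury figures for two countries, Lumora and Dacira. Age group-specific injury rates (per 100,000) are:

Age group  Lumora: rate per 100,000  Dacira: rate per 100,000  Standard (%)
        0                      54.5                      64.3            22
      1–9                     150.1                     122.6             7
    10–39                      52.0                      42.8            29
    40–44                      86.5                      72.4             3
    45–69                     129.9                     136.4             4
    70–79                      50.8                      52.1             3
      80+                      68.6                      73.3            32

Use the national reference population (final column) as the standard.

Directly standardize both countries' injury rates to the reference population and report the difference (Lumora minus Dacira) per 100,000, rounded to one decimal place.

Standard weights: 0.22, 0.07, 0.29, 0.03, 0.04, 0.03, 0.32.
Lumora: 0.2200×54.5 + 0.0700×150.1 + 0.2900×52.0 + 0.0300×86.5 + 0.0400×129.9 + 0.0300×50.8 + 0.3200×68.6 = 68.8440 per 100,000.
Dacira: 0.2200×64.3 + 0.0700×122.6 + 0.2900×42.8 + 0.0300×72.4 + 0.0400×136.4 + 0.0300×52.1 + 0.3200×73.3 = 67.7870 per 100,000.
Difference = 68.8440 − 67.7870 = 1.0570.

1.1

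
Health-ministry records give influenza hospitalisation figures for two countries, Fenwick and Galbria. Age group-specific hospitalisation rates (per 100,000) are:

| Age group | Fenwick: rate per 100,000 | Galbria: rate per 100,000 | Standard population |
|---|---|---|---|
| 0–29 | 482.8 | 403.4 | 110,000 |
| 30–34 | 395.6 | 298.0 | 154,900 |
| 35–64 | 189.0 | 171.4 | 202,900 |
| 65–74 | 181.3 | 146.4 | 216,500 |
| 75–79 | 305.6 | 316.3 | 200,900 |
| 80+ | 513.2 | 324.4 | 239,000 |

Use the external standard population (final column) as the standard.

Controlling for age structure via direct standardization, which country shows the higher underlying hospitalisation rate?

Standard total = 1,124,200; weights = 0.0978, 0.1378, 0.1805, 0.1926, 0.1787, 0.2126.
Fenwick: 0.0978×482.8 + 0.1378×395.6 + 0.1805×189.0 + 0.1926×181.3 + 0.1787×305.6 + 0.2126×513.2 = 334.4919 per 100,000.
Galbria: 0.0978×403.4 + 0.1378×298.0 + 0.1805×171.4 + 0.1926×146.4 + 0.1787×316.3 + 0.2126×324.4 = 265.1513 per 100,000.

Fenwick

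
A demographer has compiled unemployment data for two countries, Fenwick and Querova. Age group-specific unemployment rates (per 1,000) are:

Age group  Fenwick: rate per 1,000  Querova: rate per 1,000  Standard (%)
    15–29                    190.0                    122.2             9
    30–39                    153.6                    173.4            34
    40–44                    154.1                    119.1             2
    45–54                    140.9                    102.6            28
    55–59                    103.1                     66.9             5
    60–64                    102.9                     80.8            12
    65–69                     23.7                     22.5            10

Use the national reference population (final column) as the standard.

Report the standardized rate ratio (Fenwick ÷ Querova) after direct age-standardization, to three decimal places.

1.132

Standard weights: 0.09, 0.34, 0.02, 0.28, 0.05, 0.12, 0.10.
Fenwick: 0.0900×190.0 + 0.3400×153.6 + 0.0200×154.1 + 0.2800×140.9 + 0.0500×103.1 + 0.1200×102.9 + 0.1000×23.7 = 131.7310 per 1,000.
Querova: 0.0900×122.2 + 0.3400×173.4 + 0.0200×119.1 + 0.2800×102.6 + 0.0500×66.9 + 0.1200×80.8 + 0.1000×22.5 = 116.3550 per 1,000.
Ratio = 131.7310 ÷ 116.3550 = 1.13215.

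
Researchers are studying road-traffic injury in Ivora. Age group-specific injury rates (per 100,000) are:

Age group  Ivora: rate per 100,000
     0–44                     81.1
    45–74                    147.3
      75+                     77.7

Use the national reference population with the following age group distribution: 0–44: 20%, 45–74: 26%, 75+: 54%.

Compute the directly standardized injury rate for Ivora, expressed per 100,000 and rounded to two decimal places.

96.48

Standard weights: 0.20, 0.26, 0.54.
Standardized rate: 0.2000×81.1 + 0.2600×147.3 + 0.5400×77.7 = 96.4760 per 100,000.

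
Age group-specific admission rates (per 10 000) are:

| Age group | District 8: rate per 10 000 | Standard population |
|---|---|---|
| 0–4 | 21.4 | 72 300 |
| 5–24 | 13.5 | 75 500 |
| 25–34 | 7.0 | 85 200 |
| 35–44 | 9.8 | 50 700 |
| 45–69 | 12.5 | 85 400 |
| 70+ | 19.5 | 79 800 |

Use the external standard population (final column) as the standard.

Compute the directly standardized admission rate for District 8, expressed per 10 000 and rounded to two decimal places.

14.00

Standard total = 448 900; weights = 0.1611, 0.1682, 0.1898, 0.1129, 0.1902, 0.1778.
Standardized rate: 0.1611×21.4 + 0.1682×13.5 + 0.1898×7.0 + 0.1129×9.8 + 0.1902×12.5 + 0.1778×19.5 = 13.9972 per 10 000.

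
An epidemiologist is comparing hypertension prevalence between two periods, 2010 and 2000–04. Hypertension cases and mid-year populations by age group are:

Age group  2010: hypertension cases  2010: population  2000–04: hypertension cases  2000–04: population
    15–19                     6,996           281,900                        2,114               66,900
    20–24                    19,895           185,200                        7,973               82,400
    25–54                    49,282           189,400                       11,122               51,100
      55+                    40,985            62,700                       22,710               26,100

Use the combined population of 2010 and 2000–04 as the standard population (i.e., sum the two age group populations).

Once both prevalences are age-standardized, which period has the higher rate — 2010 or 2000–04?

Age-specific rates per 1,000 for 2010: 24.817, 107.424, 260.201, 653.668.
For 2000–04: 31.599, 96.760, 217.652, 870.115.
Combined standard total = 945,700; weights = 0.3688, 0.2830, 0.2543, 0.0939.
2010: 0.3688×24.817 + 0.2830×107.424 + 0.2543×260.201 + 0.0939×653.668 = 167.1006 per 1,000.
2000–04: 0.3688×31.599 + 0.2830×96.760 + 0.2543×217.652 + 0.0939×870.115 = 176.0878 per 1,000.

2000–04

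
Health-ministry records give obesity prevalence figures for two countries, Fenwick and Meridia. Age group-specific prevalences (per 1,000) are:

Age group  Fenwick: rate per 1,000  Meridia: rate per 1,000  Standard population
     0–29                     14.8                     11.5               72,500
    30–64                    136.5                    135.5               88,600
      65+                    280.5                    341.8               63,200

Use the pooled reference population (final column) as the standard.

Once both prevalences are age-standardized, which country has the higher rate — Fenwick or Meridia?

Standard total = 224,300; weights = 0.3232, 0.3950, 0.2818.
Fenwick: 0.3232×14.8 + 0.3950×136.5 + 0.2818×280.5 = 137.7374 per 1,000.
Meridia: 0.3232×11.5 + 0.3950×135.5 + 0.2818×341.8 = 153.5480 per 1,000.

Meridia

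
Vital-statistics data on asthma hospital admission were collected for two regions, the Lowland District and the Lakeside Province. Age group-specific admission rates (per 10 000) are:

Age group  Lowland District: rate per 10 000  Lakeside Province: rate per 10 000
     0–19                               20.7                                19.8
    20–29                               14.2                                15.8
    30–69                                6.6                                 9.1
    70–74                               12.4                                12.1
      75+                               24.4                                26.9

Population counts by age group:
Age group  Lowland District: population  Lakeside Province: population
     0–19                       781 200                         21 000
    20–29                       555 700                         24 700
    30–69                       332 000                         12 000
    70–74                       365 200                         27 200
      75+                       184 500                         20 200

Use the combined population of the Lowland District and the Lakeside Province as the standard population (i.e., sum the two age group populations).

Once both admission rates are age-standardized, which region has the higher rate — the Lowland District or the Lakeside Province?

Combined standard total = 2 323 700; weights = 0.3452, 0.2498, 0.1480, 0.1689, 0.0881.
The Lowland District: 0.3452×20.7 + 0.2498×14.2 + 0.1480×6.6 + 0.1689×12.4 + 0.0881×24.4 = 15.9134 per 10 000.
The Lakeside Province: 0.3452×19.8 + 0.2498×15.8 + 0.1480×9.1 + 0.1689×12.1 + 0.0881×26.9 = 16.5420 per 10 000.

Lakeside Province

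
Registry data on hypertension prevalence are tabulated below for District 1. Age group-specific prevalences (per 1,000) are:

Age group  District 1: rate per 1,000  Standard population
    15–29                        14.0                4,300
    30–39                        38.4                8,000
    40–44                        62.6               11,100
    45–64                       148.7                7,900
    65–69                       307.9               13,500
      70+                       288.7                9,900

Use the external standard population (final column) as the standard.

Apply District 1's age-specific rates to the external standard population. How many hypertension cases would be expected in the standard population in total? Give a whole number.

Expected hypertension cases = Σ (standard pop × age-specific rate ÷ 1,000)
= 4,300×14.0/1,000 + 8,000×38.4/1,000 + 11,100×62.6/1,000 + 7,900×148.7/1,000 + 13,500×307.9/1,000 + 9,900×288.7/1,000
= 60.20 + 307.20 + 694.86 + 1174.73 + 4156.65 + 2858.13 = 9251.77.

9252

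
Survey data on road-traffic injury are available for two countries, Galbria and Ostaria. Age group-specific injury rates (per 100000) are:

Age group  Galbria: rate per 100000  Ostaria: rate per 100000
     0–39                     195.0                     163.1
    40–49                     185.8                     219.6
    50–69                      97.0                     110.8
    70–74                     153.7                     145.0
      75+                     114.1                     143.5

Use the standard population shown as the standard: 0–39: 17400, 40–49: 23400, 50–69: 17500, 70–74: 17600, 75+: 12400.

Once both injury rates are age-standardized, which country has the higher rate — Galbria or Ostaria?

Ostaria

Standard total = 88300; weights = 0.1971, 0.2650, 0.1982, 0.1993, 0.1404.
Galbria: 0.1971×195.0 + 0.2650×185.8 + 0.1982×97.0 + 0.1993×153.7 + 0.1404×114.1 = 153.5468 per 100000.
Ostaria: 0.1971×163.1 + 0.2650×219.6 + 0.1982×110.8 + 0.1993×145.0 + 0.1404×143.5 = 161.3475 per 100000.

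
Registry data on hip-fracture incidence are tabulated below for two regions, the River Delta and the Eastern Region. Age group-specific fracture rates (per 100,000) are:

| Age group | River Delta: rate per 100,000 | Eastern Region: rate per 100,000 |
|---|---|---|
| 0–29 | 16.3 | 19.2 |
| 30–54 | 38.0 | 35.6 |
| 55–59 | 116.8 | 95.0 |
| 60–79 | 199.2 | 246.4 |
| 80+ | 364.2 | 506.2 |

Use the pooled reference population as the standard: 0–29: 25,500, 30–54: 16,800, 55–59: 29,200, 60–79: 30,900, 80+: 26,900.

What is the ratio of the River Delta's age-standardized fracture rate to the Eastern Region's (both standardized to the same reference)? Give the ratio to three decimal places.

0.814

Standard total = 129,300; weights = 0.1972, 0.1299, 0.2258, 0.2390, 0.2080.
The River Delta: 0.1972×16.3 + 0.1299×38.0 + 0.2258×116.8 + 0.2390×199.2 + 0.2080×364.2 = 157.9031 per 100,000.
The Eastern Region: 0.1972×19.2 + 0.1299×35.6 + 0.2258×95.0 + 0.2390×246.4 + 0.2080×506.2 = 194.0620 per 100,000.
Ratio = 157.9031 ÷ 194.0620 = 0.81367.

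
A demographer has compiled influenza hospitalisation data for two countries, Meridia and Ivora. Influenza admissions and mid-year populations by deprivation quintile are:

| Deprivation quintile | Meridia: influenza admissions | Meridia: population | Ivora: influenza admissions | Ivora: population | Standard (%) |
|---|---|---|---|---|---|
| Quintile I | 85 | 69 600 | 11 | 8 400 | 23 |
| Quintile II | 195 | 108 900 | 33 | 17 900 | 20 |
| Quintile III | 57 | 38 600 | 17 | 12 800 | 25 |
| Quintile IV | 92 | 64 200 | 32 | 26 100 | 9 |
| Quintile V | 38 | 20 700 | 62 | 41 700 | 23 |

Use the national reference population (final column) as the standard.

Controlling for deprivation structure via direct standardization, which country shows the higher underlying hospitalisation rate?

Meridia

Deprivation-specific rates per 100 000 for Meridia: 122.13, 179.06, 147.67, 143.30, 183.57.
For Ivora: 130.95, 184.36, 132.81, 122.61, 148.68.
Standard weights: 0.23, 0.20, 0.25, 0.09, 0.23.
Meridia: 0.2300×122.13 + 0.2000×179.06 + 0.2500×147.67 + 0.0900×143.30 + 0.2300×183.57 = 155.9383 per 100 000.
Ivora: 0.2300×130.95 + 0.2000×184.36 + 0.2500×132.81 + 0.0900×122.61 + 0.2300×148.68 = 145.4248 per 100 000.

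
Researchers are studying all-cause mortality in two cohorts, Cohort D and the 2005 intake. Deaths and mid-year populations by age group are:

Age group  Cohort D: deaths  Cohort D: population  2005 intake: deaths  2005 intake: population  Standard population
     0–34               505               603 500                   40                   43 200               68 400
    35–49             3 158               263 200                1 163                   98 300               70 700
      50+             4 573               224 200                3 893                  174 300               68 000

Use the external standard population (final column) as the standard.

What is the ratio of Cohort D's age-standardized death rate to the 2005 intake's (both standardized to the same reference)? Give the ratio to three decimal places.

0.948

Age-specific rates per 100 000 for Cohort D: 83.68, 1199.85, 2039.70.
For the 2005 intake: 92.59, 1183.11, 2233.51.
Standard total = 207 100; weights = 0.3303, 0.3414, 0.3283.
Cohort D: 0.3303×83.68 + 0.3414×1199.85 + 0.3283×2039.70 = 1106.9640 per 100 000.
The 2005 intake: 0.3303×92.59 + 0.3414×1183.11 + 0.3283×2233.51 = 1167.8309 per 100 000.
Ratio = 1106.9640 ÷ 1167.8309 = 0.94788.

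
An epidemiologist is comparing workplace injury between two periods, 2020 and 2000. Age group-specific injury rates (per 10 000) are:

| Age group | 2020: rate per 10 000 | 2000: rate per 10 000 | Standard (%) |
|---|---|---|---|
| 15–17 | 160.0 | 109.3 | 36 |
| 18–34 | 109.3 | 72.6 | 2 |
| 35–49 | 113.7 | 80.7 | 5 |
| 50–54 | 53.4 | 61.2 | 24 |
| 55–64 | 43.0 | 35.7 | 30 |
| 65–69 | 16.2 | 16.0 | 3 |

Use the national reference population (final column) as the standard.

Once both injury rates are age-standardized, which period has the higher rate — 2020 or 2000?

Standard weights: 0.36, 0.02, 0.05, 0.24, 0.30, 0.03.
2020: 0.3600×160.0 + 0.0200×109.3 + 0.0500×113.7 + 0.2400×53.4 + 0.3000×43.0 + 0.0300×16.2 = 91.6730 per 10 000.
2000: 0.3600×109.3 + 0.0200×72.6 + 0.0500×80.7 + 0.2400×61.2 + 0.3000×35.7 + 0.0300×16.0 = 70.7130 per 10 000.

2020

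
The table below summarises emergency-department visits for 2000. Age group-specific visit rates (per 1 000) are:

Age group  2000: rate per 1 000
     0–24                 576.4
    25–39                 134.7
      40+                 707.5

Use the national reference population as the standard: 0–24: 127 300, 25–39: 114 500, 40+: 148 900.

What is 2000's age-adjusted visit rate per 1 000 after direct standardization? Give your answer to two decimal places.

496.92

Standard total = 390 700; weights = 0.3258, 0.2931, 0.3811.
Standardized rate: 0.3258×576.4 + 0.2931×134.7 + 0.3811×707.5 = 496.9174 per 1 000.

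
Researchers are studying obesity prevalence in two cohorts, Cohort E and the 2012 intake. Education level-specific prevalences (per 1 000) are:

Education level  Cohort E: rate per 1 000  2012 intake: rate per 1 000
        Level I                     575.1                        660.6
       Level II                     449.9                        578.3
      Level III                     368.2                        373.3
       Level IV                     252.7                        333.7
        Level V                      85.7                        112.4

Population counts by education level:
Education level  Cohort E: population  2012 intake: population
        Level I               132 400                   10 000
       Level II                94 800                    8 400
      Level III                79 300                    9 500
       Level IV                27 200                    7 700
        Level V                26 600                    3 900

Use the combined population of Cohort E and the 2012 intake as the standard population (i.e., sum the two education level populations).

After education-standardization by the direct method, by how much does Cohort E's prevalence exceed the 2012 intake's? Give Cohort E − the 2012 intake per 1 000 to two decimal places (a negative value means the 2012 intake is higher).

-73.84

Combined standard total = 399 800; weights = 0.3562, 0.2581, 0.2221, 0.0873, 0.0763.
Cohort E: 0.3562×575.1 + 0.2581×449.9 + 0.2221×368.2 + 0.0873×252.7 + 0.0763×85.7 = 431.3486 per 1 000.
The 2012 intake: 0.3562×660.6 + 0.2581×578.3 + 0.2221×373.3 + 0.0873×333.7 + 0.0763×112.4 = 505.1860 per 1 000.
Difference = 431.3486 − 505.1860 = -73.8374.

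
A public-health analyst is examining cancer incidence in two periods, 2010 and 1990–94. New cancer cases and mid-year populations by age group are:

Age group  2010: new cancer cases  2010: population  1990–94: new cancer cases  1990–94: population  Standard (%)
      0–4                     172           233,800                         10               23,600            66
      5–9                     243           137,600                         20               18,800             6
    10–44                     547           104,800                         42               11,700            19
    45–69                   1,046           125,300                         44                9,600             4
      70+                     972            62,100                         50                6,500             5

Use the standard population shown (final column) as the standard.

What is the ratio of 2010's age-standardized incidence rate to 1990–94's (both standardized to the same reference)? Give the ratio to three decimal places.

Age-specific rates per 100,000 for 2010: 73.57, 176.60, 521.95, 834.80, 1565.22.
For 1990–94: 42.37, 106.38, 358.97, 458.33, 769.23.
Standard weights: 0.66, 0.06, 0.19, 0.04, 0.05.
2010: 0.6600×73.57 + 0.0600×176.60 + 0.1900×521.95 + 0.0400×834.80 + 0.0500×1565.22 = 269.9728 per 100,000.
1990–94: 0.6600×42.37 + 0.0600×106.38 + 0.1900×358.97 + 0.0400×458.33 + 0.0500×769.23 = 159.3491 per 100,000.
Ratio = 269.9728 ÷ 159.3491 = 1.69422.

1.694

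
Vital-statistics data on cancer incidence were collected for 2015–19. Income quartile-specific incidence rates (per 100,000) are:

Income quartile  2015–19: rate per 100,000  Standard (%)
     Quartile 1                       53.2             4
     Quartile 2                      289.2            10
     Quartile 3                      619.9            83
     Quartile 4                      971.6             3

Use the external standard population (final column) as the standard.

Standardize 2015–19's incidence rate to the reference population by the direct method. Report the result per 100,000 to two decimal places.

574.71

Standard weights: 0.04, 0.10, 0.83, 0.03.
Standardized rate: 0.0400×53.2 + 0.1000×289.2 + 0.8300×619.9 + 0.0300×971.6 = 574.7130 per 100,000.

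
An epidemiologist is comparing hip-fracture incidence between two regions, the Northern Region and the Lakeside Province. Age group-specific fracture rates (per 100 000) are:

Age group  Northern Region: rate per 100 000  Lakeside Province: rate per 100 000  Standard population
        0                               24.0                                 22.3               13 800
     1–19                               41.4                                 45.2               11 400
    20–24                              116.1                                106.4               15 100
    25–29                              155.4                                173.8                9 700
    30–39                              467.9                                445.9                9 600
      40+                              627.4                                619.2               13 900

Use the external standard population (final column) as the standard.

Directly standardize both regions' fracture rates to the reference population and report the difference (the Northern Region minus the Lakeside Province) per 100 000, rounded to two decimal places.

3.72

Standard total = 73 500; weights = 0.1878, 0.1551, 0.2054, 0.1320, 0.1306, 0.1891.
The Northern Region: 0.1878×24.0 + 0.1551×41.4 + 0.2054×116.1 + 0.1320×155.4 + 0.1306×467.9 + 0.1891×627.4 = 235.0524 per 100 000.
The Lakeside Province: 0.1878×22.3 + 0.1551×45.2 + 0.2054×106.4 + 0.1320×173.8 + 0.1306×445.9 + 0.1891×619.2 = 231.3339 per 100 000.
Difference = 235.0524 − 231.3339 = 3.7185.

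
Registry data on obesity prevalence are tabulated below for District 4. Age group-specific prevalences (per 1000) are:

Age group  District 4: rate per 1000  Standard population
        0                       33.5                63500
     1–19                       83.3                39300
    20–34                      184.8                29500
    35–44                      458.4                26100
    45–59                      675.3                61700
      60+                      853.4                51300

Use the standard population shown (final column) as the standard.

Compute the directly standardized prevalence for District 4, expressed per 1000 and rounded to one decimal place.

398.9

Standard total = 271400; weights = 0.2340, 0.1448, 0.1087, 0.0962, 0.2273, 0.1890.
Standardized rate: 0.2340×33.5 + 0.1448×83.3 + 0.1087×184.8 + 0.0962×458.4 + 0.2273×675.3 + 0.1890×853.4 = 398.9028 per 1000.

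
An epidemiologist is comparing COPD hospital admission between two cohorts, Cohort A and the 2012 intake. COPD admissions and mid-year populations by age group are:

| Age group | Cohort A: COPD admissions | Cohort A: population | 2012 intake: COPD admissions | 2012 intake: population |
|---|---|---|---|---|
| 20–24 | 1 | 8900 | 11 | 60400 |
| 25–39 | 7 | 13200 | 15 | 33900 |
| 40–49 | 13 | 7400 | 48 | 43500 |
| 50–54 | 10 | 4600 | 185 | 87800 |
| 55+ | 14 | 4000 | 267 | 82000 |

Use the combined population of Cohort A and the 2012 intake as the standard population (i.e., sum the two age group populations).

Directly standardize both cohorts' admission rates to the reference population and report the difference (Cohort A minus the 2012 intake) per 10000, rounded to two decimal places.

1.73

Age-specific rates per 10000 for Cohort A: 1.12, 5.30, 17.57, 21.74, 35.00.
For the 2012 intake: 1.82, 4.42, 11.03, 21.07, 32.56.
Combined standard total = 345700; weights = 0.2005, 0.1362, 0.1472, 0.2673, 0.2488.
Cohort A: 0.2005×1.12 + 0.1362×5.30 + 0.1472×17.57 + 0.2673×21.74 + 0.2488×35.00 = 18.0518 per 10000.
The 2012 intake: 0.2005×1.82 + 0.1362×4.42 + 0.1472×11.03 + 0.2673×21.07 + 0.2488×32.56 = 16.3247 per 10000.
Difference = 18.0518 − 16.3247 = 1.7272.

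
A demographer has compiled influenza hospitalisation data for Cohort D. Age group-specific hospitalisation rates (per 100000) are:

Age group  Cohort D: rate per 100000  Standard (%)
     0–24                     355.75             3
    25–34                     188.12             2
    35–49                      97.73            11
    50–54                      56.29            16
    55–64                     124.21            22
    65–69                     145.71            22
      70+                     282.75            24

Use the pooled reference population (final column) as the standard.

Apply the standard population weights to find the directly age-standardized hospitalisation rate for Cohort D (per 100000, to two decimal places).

161.43

Standard weights: 0.03, 0.02, 0.11, 0.16, 0.22, 0.22, 0.24.
Standardized rate: 0.0300×355.75 + 0.0200×188.12 + 0.1100×97.73 + 0.1600×56.29 + 0.2200×124.21 + 0.2200×145.71 + 0.2400×282.75 = 161.4340 per 100000.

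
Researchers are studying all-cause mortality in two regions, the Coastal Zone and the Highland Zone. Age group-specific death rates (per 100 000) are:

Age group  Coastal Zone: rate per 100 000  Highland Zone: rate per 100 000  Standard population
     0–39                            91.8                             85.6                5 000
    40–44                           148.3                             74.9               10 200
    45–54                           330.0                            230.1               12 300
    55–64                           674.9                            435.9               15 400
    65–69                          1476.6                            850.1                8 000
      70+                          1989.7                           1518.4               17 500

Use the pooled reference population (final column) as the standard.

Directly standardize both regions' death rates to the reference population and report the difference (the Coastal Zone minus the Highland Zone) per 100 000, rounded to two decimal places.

277.03

Standard total = 68 400; weights = 0.0731, 0.1491, 0.1798, 0.2251, 0.1170, 0.2558.
The Coastal Zone: 0.0731×91.8 + 0.1491×148.3 + 0.1798×330.0 + 0.2251×674.9 + 0.1170×1476.6 + 0.2558×1989.7 = 921.8811 per 100 000.
The Highland Zone: 0.0731×85.6 + 0.1491×74.9 + 0.1798×230.1 + 0.2251×435.9 + 0.1170×850.1 + 0.2558×1518.4 = 644.8519 per 100 000.
Difference = 921.8811 − 644.8519 = 277.0292.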